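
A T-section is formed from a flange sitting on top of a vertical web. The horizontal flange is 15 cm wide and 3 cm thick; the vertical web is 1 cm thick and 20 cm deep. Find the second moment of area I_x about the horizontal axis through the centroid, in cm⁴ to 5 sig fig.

Decompose the section into non-overlapping parts with the origin at the bottom-left of its bounding rectangle.
Flange: 15 × 3, A = 45 cm², y = 21.5 cm, Ī = 33.75 cm⁴.
Web: 1 × 20, A = 20 cm², y = 10 cm, Ī = 666.6667 cm⁴.
Centroid: ȳ = ΣA·y / ΣA = 17.96154 cm.
Transfer each piece to the horizontal axis through the centroid using Ī + A·d² with d = y − 17.96154:
  flange: d = 3.538462 cm → contributes +597.182 cm⁴
  web: d = -7.961538 cm → contributes +1934.389 cm⁴
Total I = 2531.571 cm⁴.

I_x ≈ 2531.6 cm⁴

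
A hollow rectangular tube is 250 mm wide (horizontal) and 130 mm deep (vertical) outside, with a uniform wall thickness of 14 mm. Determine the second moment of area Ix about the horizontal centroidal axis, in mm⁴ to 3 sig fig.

Split into non-overlapping primitives; take the origin at the lower-left of the bounding box.
Outer rectangle: 250 × 130, A = 32 500 mm², y = 65 mm, Ī = 45 770 833 mm⁴.
Inner void (subtracted): 222 × 102, A = 22 644 mm², y = 65 mm, Ī = 19 632 348 mm⁴.
By symmetry the centroid is at mid-height, ȳ = 65 mm.
All pieces are centred on the horizontal centroidal axis, so I = ΣĪ (holes subtracted) = 26 138 485 mm⁴.

Ix ≈ 2.61 × 10⁷ mm⁴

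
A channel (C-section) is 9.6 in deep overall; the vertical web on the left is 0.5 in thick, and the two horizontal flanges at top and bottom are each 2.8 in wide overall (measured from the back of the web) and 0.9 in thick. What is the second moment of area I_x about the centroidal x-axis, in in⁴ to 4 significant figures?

Break the section into simple shapes (no overlaps), measuring from the bottom-left corner of the bounding box.
Web: 0.5 × 9.6, A = 4.8 in², y = 4.8 in, Ī = 36.864 in⁴.
Top flange (beyond web): 2.3 × 0.9, A = 2.07 in², y = 9.15 in, Ī = 0.139725 in⁴.
Bottom flange (beyond web): 2.3 × 0.9, A = 2.07 in², y = 0.45 in, Ī = 0.139725 in⁴.
By symmetry the centroid is at mid-height, ȳ = 4.8 in.
Transfer each piece to the centroidal x-axis using Ī + A·d² with d = y − 4.8:
  web: d = 0 in → contributes +36.864 in⁴
  top flange (beyond web): d = 4.35 in → contributes +39.3093 in⁴
  bottom flange (beyond web): d = -4.35 in → contributes +39.3093 in⁴
Total I = 115.483 in⁴.

I_x ≈ 115.5 in⁴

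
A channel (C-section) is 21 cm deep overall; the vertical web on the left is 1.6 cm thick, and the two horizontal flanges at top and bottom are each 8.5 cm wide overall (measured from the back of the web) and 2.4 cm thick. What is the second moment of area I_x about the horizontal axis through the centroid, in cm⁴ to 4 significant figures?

I_x ≈ 4115 cm⁴

Treat the section as a set of non-overlapping primitives; coordinates are from the bounding-box lower-left.
Web: 1.6 × 21, A = 33.6 cm², y = 10.5 cm, Ī = 1234.8 cm⁴.
Top flange (beyond web): 6.9 × 2.4, A = 16.56 cm², y = 19.8 cm, Ī = 7.9488 cm⁴.
Bottom flange (beyond web): 6.9 × 2.4, A = 16.56 cm², y = 1.2 cm, Ī = 7.9488 cm⁴.
By symmetry the centroid is at mid-height, ȳ = 10.5 cm.
Transfer each piece to the horizontal axis through the centroid using Ī + A·d² with d = y − 10.5:
  web: d = 0 cm → contributes +1234.8 cm⁴
  top flange (beyond web): d = 9.3 cm → contributes +1440.22 cm⁴
  bottom flange (beyond web): d = -9.3 cm → contributes +1440.22 cm⁴
Total I = 4115.25 cm⁴.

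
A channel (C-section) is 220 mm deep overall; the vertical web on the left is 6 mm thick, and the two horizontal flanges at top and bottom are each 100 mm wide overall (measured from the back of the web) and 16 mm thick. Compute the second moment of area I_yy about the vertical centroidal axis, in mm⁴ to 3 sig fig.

Treat the section as a set of non-overlapping primitives; coordinates are from the bounding-box lower-left.
Web: 6 × 220, A = 1 320 mm², x = 3 mm, Ī = 3 960 mm⁴.
Top flange (beyond web): 94 × 16, A = 1 504 mm², x = 53 mm, Ī = 1 107 445 mm⁴.
Bottom flange (beyond web): 94 × 16, A = 1 504 mm², x = 53 mm, Ī = 1 107 445 mm⁴.
Centroid: x̄ = ΣA·x / ΣA = 37.75 mm.
Transfer each piece to the vertical centroidal axis using Ī + A·d² with d = x − 37.75:
  web: d = -34.75 mm → contributes +1 597 985 mm⁴
  top flange (beyond web): d = 15.25 mm → contributes +1 457 198 mm⁴
  bottom flange (beyond web): d = 15.25 mm → contributes +1 457 198 mm⁴
Total I = 4 512 381 mm⁴.

I_yy ≈ 4.51 × 10⁶ mm⁴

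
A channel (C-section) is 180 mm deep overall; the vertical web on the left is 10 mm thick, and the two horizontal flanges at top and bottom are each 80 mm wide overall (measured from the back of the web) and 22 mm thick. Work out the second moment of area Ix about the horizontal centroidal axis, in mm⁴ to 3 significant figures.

Ix ≈ 2.42 × 10⁷ mm⁴

Split into non-overlapping primitives; take the origin at the lower-left of the bounding box.
Web: 10 × 180, A = 1 800 mm², y = 90 mm, Ī = 4 860 000 mm⁴.
Top flange (beyond web): 70 × 22, A = 1 540 mm², y = 169 mm, Ī = 62 113 mm⁴.
Bottom flange (beyond web): 70 × 22, A = 1 540 mm², y = 11 mm, Ī = 62 113 mm⁴.
By symmetry the centroid is at mid-height, ȳ = 90 mm.
Transfer each piece to the horizontal centroidal axis using Ī + A·d² with d = y − 90:
  web: d = 0 mm → contributes +4 860 000 mm⁴
  top flange (beyond web): d = 79 mm → contributes +9 673 253 mm⁴
  bottom flange (beyond web): d = -79 mm → contributes +9 673 253 mm⁴
Total I = 24 206 507 mm⁴.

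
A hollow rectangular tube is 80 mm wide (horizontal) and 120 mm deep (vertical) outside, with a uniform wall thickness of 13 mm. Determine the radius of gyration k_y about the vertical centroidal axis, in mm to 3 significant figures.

k_y ≈ 29.3 mm

Break the section into simple shapes (no overlaps), measuring from the bottom-left corner of the bounding box.
Outer rectangle: 80 × 120, A = 9 600 mm², x = 40 mm, Ī = 5 120 000 mm⁴.
Inner void (subtracted): 54 × 94, A = 5 076 mm², x = 40 mm, Ī = 1 233 468 mm⁴.
By symmetry the centroid is at mid-width, x̄ = 40 mm.
All pieces are centred on the vertical centroidal axis, so I = ΣĪ (holes subtracted) = 3 886 532 mm⁴.
Radius of gyration: k = √(I/A) = √(3 886 532 / 4 524) = 29.31 mm.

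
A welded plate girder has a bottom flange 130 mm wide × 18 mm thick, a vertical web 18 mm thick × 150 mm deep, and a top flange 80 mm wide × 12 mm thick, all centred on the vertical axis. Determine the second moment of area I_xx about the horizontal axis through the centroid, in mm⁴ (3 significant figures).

Decompose the section into non-overlapping parts with the origin at the bottom-left of its bounding rectangle.
Bottom plate: 130 × 18, A = 2 340 mm², y = 9 mm, Ī = 63 180 mm⁴.
Web plate: 18 × 150, A = 2 700 mm², y = 93 mm, Ī = 5 062 500 mm⁴.
Top plate: 80 × 12, A = 960 mm², y = 174 mm, Ī = 11 520 mm⁴.
Centroid: ȳ = ΣA·y / ΣA = 73.2 mm.
Transfer each piece to the horizontal axis through the centroid using Ī + A·d² with d = y − 73.2:
  bottom plate: d = -64.2 mm → contributes +9 707 818 mm⁴
  web plate: d = 19.8 mm → contributes +6 121 008 mm⁴
  top plate: d = 100.8 mm → contributes +9 765 734 mm⁴
Total I = 25 594 560 mm⁴.

I_xx ≈ 2.56 × 10⁷ mm⁴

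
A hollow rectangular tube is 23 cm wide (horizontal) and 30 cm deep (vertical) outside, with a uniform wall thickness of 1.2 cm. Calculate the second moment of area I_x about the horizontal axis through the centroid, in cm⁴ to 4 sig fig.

I_x ≈ 1.566 × 10⁴ cm⁴

Treat the section as a set of non-overlapping primitives; coordinates are from the bounding-box lower-left.
Outer rectangle: 23 × 30, A = 690 cm², y = 15 cm, Ī = 51 750 cm⁴.
Inner void (subtracted): 20.6 × 27.6, A = 568.56 cm², y = 15 cm, Ī = 36092.2 cm⁴.
By symmetry the centroid is at mid-height, ȳ = 15 cm.
All pieces are centred on the horizontal axis through the centroid, so I = ΣĪ (holes subtracted) = 15657.8 cm⁴.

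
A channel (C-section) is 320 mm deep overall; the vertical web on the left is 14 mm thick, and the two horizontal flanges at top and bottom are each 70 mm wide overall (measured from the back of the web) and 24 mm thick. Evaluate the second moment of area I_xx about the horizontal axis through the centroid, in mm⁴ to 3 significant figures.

I_xx ≈ 9.72 × 10⁷ mm⁴

Break the section into simple shapes (no overlaps), measuring from the bottom-left corner of the bounding box.
Web: 14 × 320, A = 4 480 mm², y = 160 mm, Ī = 38 229 333 mm⁴.
Top flange (beyond web): 56 × 24, A = 1 344 mm², y = 308 mm, Ī = 64 512 mm⁴.
Bottom flange (beyond web): 56 × 24, A = 1 344 mm², y = 12 mm, Ī = 64 512 mm⁴.
By symmetry the centroid is at mid-height, ȳ = 160 mm.
Transfer each piece to the horizontal axis through the centroid using Ī + A·d² with d = y − 160:
  web: d = 0 mm → contributes +38 229 333 mm⁴
  top flange (beyond web): d = 148 mm → contributes +29 503 488 mm⁴
  bottom flange (beyond web): d = -148 mm → contributes +29 503 488 mm⁴
Total I = 97 236 309 mm⁴.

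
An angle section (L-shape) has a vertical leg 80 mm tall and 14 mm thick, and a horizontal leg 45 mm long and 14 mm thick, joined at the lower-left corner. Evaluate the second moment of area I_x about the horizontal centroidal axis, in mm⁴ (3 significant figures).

Break the section into simple shapes (no overlaps), measuring from the bottom-left corner of the bounding box.
Vertical leg: 14 × 80, A = 1 120 mm², y = 40 mm, Ī = 597 333 mm⁴.
Horizontal leg (remainder): 31 × 14, A = 434 mm², y = 7 mm, Ī = 7088.7 mm⁴.
Centroid: ȳ = ΣA·y / ΣA = 30.784 mm.
Transfer each piece to the horizontal centroidal axis using Ī + A·d² with d = y − 30.784:
  vertical leg: d = 9.2162 mm → contributes +692 465 mm⁴
  horizontal leg (remainder): d = -23.784 mm → contributes +252 589 mm⁴
Total I = 945 053 mm⁴.

I_x ≈ 9.45 × 10⁵ mm⁴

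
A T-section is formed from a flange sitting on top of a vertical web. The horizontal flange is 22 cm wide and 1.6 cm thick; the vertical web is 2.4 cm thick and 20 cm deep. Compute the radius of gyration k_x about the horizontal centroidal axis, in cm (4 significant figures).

k_x ≈ 6.913 cm

Break the section into simple shapes (no overlaps), measuring from the bottom-left corner of the bounding box.
Flange: 22 × 1.6, A = 35.2 cm², y = 20.8 cm, Ī = 7.50933 cm⁴.
Web: 2.4 × 20, A = 48 cm², y = 10 cm, Ī = 1 600 cm⁴.
Centroid: ȳ = ΣA·y / ΣA = 14.5692 cm.
Transfer each piece to the horizontal centroidal axis using Ī + A·d² with d = y − 14.5692:
  flange: d = 6.23077 cm → contributes +1374.06 cm⁴
  web: d = -4.56923 cm → contributes +2602.14 cm⁴
Total I = 3976.2 cm⁴.
Radius of gyration: k = √(I/A) = √(3976.2 / 83.2) = 6.91309 cm.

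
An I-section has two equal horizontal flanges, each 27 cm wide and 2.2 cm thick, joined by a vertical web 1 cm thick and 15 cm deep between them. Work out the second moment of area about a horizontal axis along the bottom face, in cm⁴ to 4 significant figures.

I_base ≈ 2.170 × 10⁴ cm⁴

Break the section into simple shapes (no overlaps), measuring from the bottom-left corner of the bounding box.
Bottom flange: 27 × 2.2, A = 59.4 cm², y = 1.1 cm, Ī = 23.958 cm⁴.
Web: 1 × 15, A = 15 cm², y = 9.7 cm, Ī = 281.25 cm⁴.
Top flange: 27 × 2.2, A = 59.4 cm², y = 18.3 cm, Ī = 23.958 cm⁴.
Transfer each piece to the base of the section using Ī + A·d² with d = y − 0:
  bottom flange: d = 1.1 cm → contributes +95.832 cm⁴
  web: d = 9.7 cm → contributes +1692.6 cm⁴
  top flange: d = 18.3 cm → contributes +19916.4 cm⁴
Total I = 21704.9 cm⁴.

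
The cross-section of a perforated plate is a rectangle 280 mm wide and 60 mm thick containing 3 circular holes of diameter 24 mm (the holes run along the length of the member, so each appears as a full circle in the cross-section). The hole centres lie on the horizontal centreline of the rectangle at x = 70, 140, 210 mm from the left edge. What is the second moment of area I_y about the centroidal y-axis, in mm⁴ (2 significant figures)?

I_y ≈ 1.1 × 10⁸ mm⁴

Decompose the section into non-overlapping parts with the origin at the bottom-left of its bounding rectangle.
Plate: 280 × 60, A = 16 800 mm², x = 140 mm, Ī = 109 760 000 mm⁴.
Hole 1 (subtracted): ⌀24, A = 452.4 mm², x = 70 mm, Ī = 16 286 mm⁴.
Hole 2 (subtracted): ⌀24, A = 452.4 mm², x = 140 mm, Ī = 16 286 mm⁴.
Hole 3 (subtracted): ⌀24, A = 452.4 mm², x = 210 mm, Ī = 16 286 mm⁴.
By symmetry the centroid is at mid-width, x̄ = 140 mm.
Transfer each piece to the centroidal y-axis using Ī + A·d² with d = x − 140:
  plate: d = 0 mm → contributes +109 760 000 mm⁴
  hole 1: d = -70 mm → contributes −2 232 994 mm⁴
  hole 2: d = 0 mm → contributes −16 286 mm⁴
  hole 3: d = 70 mm → contributes −2 232 994 mm⁴
Total I = 105 277 726 mm⁴.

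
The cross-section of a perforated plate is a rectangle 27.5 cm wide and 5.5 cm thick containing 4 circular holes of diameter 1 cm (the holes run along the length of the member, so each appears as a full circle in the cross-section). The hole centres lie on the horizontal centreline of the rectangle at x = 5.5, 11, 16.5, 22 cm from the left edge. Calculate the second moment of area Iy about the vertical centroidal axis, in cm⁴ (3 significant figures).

Iy ≈ 9410 cm⁴

Decompose the section into non-overlapping parts with the origin at the bottom-left of its bounding rectangle.
Plate: 27.5 × 5.5, A = 151.25 cm², x = 13.75 cm, Ī = 9531.9 cm⁴.
Hole 1 (subtracted): ⌀1, A = 0.7854 cm², x = 5.5 cm, Ī = 0.049087 cm⁴.
Hole 2 (subtracted): ⌀1, A = 0.7854 cm², x = 11 cm, Ī = 0.049087 cm⁴.
Hole 3 (subtracted): ⌀1, A = 0.7854 cm², x = 16.5 cm, Ī = 0.049087 cm⁴.
Hole 4 (subtracted): ⌀1, A = 0.7854 cm², x = 22 cm, Ī = 0.049087 cm⁴.
By symmetry the centroid is at mid-width, x̄ = 13.75 cm.
Transfer each piece to the vertical centroidal axis using Ī + A·d² with d = x − 13.75:
  plate: d = 0 cm → contributes +9531.9 cm⁴
  hole 1: d = -8.25 cm → contributes −53.505 cm⁴
  hole 2: d = -2.75 cm → contributes −5.9887 cm⁴
  hole 3: d = 2.75 cm → contributes −5.9887 cm⁴
  hole 4: d = 8.25 cm → contributes −53.505 cm⁴
Total I = 9412.9 cm⁴.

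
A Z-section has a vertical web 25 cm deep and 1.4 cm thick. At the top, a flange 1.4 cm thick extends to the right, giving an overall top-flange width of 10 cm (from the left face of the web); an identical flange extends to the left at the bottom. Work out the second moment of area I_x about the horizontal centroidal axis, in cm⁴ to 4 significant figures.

I_x ≈ 5180 cm⁴

Break the section into simple shapes (no overlaps), measuring from the bottom-left corner of the bounding box.
Web: 1.4 × 25, A = 35 cm², y = 12.5 cm, Ī = 1822.92 cm⁴.
Top flange (beyond web): 8.6 × 1.4, A = 12.04 cm², y = 24.3 cm, Ī = 1.96653 cm⁴.
Bottom flange (beyond web): 8.6 × 1.4, A = 12.04 cm², y = 0.7 cm, Ī = 1.96653 cm⁴.
Centroid: ȳ = ΣA·y / ΣA = 12.5 cm.
Transfer each piece to the horizontal centroidal axis using Ī + A·d² with d = y − 12.5:
  web: d = 0 cm → contributes +1822.92 cm⁴
  top flange (beyond web): d = 11.8 cm → contributes +1678.42 cm⁴
  bottom flange (beyond web): d = -11.8 cm → contributes +1678.42 cm⁴
Total I = 5179.75 cm⁴.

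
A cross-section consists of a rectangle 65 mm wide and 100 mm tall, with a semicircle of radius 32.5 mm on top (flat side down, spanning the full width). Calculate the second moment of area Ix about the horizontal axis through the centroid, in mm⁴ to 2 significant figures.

Ix ≈ 1.1 × 10⁷ mm⁴

Break the section into simple shapes (no overlaps), measuring from the bottom-left corner of the bounding box.
Rectangular body: 65 × 100, A = 6 500 mm², y = 50 mm, Ī = 5 416 667 mm⁴.
Semicircular cap: semicircle r = 32.5, A = 1 659 mm², y = 113.8 mm, Ī = 122 452 mm⁴.
Centroid: ȳ = ΣA·y / ΣA = 62.97 mm.
Transfer each piece to the horizontal axis through the centroid using Ī + A·d² with d = y − 62.97:
  rectangular body: d = -12.97 mm → contributes +6 510 493 mm⁴
  semicircular cap: d = 50.82 mm → contributes +4 407 690 mm⁴
Total I = 10 918 183 mm⁴.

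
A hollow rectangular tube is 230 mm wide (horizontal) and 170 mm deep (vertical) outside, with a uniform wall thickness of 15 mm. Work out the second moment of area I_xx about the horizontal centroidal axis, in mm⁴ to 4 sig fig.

I_xx ≈ 4.843 × 10⁷ mm⁴

Split into non-overlapping primitives; take the origin at the lower-left of the bounding box.
Outer rectangle: 230 × 170, A = 39 100 mm², y = 85 mm, Ī = 94 165 833 mm⁴.
Inner void (subtracted): 200 × 140, A = 28 000 mm², y = 85 mm, Ī = 45 733 333 mm⁴.
By symmetry the centroid is at mid-height, ȳ = 85 mm.
All pieces are centred on the horizontal centroidal axis, so I = ΣĪ (holes subtracted) = 48 432 500 mm⁴.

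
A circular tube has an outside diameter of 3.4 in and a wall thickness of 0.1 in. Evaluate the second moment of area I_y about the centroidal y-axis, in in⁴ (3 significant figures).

I_y ≈ 1.41 in⁴

Treat the section as a set of non-overlapping primitives; coordinates are from the bounding-box lower-left.
Outer circle: ⌀3.4, A = 9.0792 in², x = 1.7 in, Ī = 6.5597 in⁴.
Bore (subtracted): ⌀3.2, A = 8.0425 in², x = 1.7 in, Ī = 5.1472 in⁴.
By symmetry the centroid is at mid-width, x̄ = 1.7 in.
All pieces are centred on the centroidal y-axis, so I = ΣĪ (holes subtracted) = 1.4125 in⁴.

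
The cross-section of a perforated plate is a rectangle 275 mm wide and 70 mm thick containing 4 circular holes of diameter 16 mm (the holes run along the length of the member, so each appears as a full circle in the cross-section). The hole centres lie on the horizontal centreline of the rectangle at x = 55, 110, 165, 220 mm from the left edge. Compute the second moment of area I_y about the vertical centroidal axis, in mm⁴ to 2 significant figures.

Split into non-overlapping primitives; take the origin at the lower-left of the bounding box.
Plate: 275 × 70, A = 19 250 mm², x = 137.5 mm, Ī = 121 315 104 mm⁴.
Hole 1 (subtracted): ⌀16, A = 201.1 mm², x = 55 mm, Ī = 3 217 mm⁴.
Hole 2 (subtracted): ⌀16, A = 201.1 mm², x = 110 mm, Ī = 3 217 mm⁴.
Hole 3 (subtracted): ⌀16, A = 201.1 mm², x = 165 mm, Ī = 3 217 mm⁴.
Hole 4 (subtracted): ⌀16, A = 201.1 mm², x = 220 mm, Ī = 3 217 mm⁴.
By symmetry the centroid is at mid-width, x̄ = 137.5 mm.
Transfer each piece to the vertical centroidal axis using Ī + A·d² with d = x − 137.5:
  plate: d = 0 mm → contributes +121 315 104 mm⁴
  hole 1: d = -82.5 mm → contributes −1 371 695 mm⁴
  hole 2: d = -27.5 mm → contributes −155 270 mm⁴
  hole 3: d = 27.5 mm → contributes −155 270 mm⁴
  hole 4: d = 82.5 mm → contributes −1 371 695 mm⁴
Total I = 118 261 175 mm⁴.

I_y ≈ 1.2 × 10⁸ mm⁴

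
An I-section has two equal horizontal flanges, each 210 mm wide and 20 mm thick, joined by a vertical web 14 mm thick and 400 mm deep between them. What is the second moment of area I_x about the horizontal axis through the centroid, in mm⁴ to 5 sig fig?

I_x ≈ 4.4539 × 10⁸ mm⁴

Break the section into simple shapes (no overlaps), measuring from the bottom-left corner of the bounding box.
Bottom flange: 210 × 20, A = 4 200 mm², y = 10 mm, Ī = 140 000 mm⁴.
Web: 14 × 400, A = 5 600 mm², y = 220 mm, Ī = 74 666 667 mm⁴.
Top flange: 210 × 20, A = 4 200 mm², y = 430 mm, Ī = 140 000 mm⁴.
By symmetry the centroid is at mid-height, ȳ = 220 mm.
Transfer each piece to the horizontal axis through the centroid using Ī + A·d² with d = y − 220:
  bottom flange: d = -210 mm → contributes +185 360 000 mm⁴
  web: d = 0 mm → contributes +74 666 667 mm⁴
  top flange: d = 210 mm → contributes +185 360 000 mm⁴
Total I = 445 386 667 mm⁴.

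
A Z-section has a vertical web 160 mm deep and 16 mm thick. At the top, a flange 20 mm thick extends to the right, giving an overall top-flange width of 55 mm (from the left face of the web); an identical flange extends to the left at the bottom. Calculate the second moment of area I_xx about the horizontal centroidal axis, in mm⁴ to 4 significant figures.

Split into non-overlapping primitives; take the origin at the lower-left of the bounding box.
Web: 16 × 160, A = 2 560 mm², y = 80 mm, Ī = 5 461 333 mm⁴.
Top flange (beyond web): 39 × 20, A = 780 mm², y = 150 mm, Ī = 26 000 mm⁴.
Bottom flange (beyond web): 39 × 20, A = 780 mm², y = 10 mm, Ī = 26 000 mm⁴.
Centroid: ȳ = ΣA·y / ΣA = 80 mm.
Transfer each piece to the horizontal centroidal axis using Ī + A·d² with d = y − 80:
  web: d = 0 mm → contributes +5 461 333 mm⁴
  top flange (beyond web): d = 70 mm → contributes +3 848 000 mm⁴
  bottom flange (beyond web): d = -70 mm → contributes +3 848 000 mm⁴
Total I = 13 157 333 mm⁴.

I_xx ≈ 1.316 × 10⁷ mm⁴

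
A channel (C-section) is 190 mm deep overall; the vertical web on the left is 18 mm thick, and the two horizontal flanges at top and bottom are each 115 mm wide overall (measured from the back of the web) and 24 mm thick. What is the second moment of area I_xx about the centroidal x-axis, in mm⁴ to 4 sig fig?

I_xx ≈ 4.259 × 10⁷ mm⁴

Break the section into simple shapes (no overlaps), measuring from the bottom-left corner of the bounding box.
Web: 18 × 190, A = 3 420 mm², y = 95 mm, Ī = 10 288 500 mm⁴.
Top flange (beyond web): 97 × 24, A = 2 328 mm², y = 178 mm, Ī = 111 744 mm⁴.
Bottom flange (beyond web): 97 × 24, A = 2 328 mm², y = 12 mm, Ī = 111 744 mm⁴.
By symmetry the centroid is at mid-height, ȳ = 95 mm.
Transfer each piece to the centroidal x-axis using Ī + A·d² with d = y − 95:
  web: d = 0 mm → contributes +10 288 500 mm⁴
  top flange (beyond web): d = 83 mm → contributes +16 149 336 mm⁴
  bottom flange (beyond web): d = -83 mm → contributes +16 149 336 mm⁴
Total I = 42 587 172 mm⁴.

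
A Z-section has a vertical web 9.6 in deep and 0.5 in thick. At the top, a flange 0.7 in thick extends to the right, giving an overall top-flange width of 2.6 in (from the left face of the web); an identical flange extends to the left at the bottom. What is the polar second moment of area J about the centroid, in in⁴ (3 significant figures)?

Split into non-overlapping primitives; take the origin at the lower-left of the bounding box.
Web: 0.5 × 9.6, A = 4.8 in², y = 4.8 in, Ī = 36.864 in⁴.
Top flange (beyond web): 2.1 × 0.7, A = 1.47 in², y = 9.25 in, Ī = 0.060025 in⁴.
Bottom flange (beyond web): 2.1 × 0.7, A = 1.47 in², y = 0.35 in, Ī = 0.060025 in⁴.
Centroid: ȳ = ΣA·y / ΣA = 4.8 in.
Transfer each piece to the centroidal x-axis using Ī + A·d² with d = y − 4.8:
  web: d = 0 in → contributes +36.864 in⁴
  top flange (beyond web): d = 4.45 in → contributes +29.17 in⁴
  bottom flange (beyond web): d = -4.45 in → contributes +29.17 in⁴
Total I = 95.203 in⁴.
For the y-axis: x̄ = 2.35 in.
Repeating about the centroidal y-axis gives I_y = 6.1491 in⁴.
Polar second moment: J = I_x + I_y = 101.35 in⁴.

J ≈ 101 in⁴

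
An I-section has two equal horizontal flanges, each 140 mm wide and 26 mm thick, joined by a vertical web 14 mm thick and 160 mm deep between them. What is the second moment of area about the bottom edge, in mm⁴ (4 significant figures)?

Split into non-overlapping primitives; take the origin at the lower-left of the bounding box.
Bottom flange: 140 × 26, A = 3 640 mm², y = 13 mm, Ī = 205 053 mm⁴.
Web: 14 × 160, A = 2 240 mm², y = 106 mm, Ī = 4 778 667 mm⁴.
Top flange: 140 × 26, A = 3 640 mm², y = 199 mm, Ī = 205 053 mm⁴.
Transfer each piece to the base of the section using Ī + A·d² with d = y − 0:
  bottom flange: d = 13 mm → contributes +820 213 mm⁴
  web: d = 106 mm → contributes +29 947 307 mm⁴
  top flange: d = 199 mm → contributes +144 352 693 mm⁴
Total I = 175 120 213 mm⁴.

I_base ≈ 1.751 × 10⁸ mm⁴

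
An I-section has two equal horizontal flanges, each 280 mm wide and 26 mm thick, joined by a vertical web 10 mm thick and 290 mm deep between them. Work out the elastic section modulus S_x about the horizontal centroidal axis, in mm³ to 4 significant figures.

S_x ≈ 2.249 × 10⁶ mm³

Decompose the section into non-overlapping parts with the origin at the bottom-left of its bounding rectangle.
Bottom flange: 280 × 26, A = 7 280 mm², y = 13 mm, Ī = 410 107 mm⁴.
Web: 10 × 290, A = 2 900 mm², y = 171 mm, Ī = 20 324 167 mm⁴.
Top flange: 280 × 26, A = 7 280 mm², y = 329 mm, Ī = 410 107 mm⁴.
By symmetry the centroid is at mid-height, ȳ = 171 mm.
Transfer each piece to the horizontal centroidal axis using Ī + A·d² with d = y − 171:
  bottom flange: d = -158 mm → contributes +182 148 027 mm⁴
  web: d = 0 mm → contributes +20 324 167 mm⁴
  top flange: d = 158 mm → contributes +182 148 027 mm⁴
Total I = 384 620 220 mm⁴.
Extreme fibre distance c = 171 mm; S = I/c = 2 249 241 mm³.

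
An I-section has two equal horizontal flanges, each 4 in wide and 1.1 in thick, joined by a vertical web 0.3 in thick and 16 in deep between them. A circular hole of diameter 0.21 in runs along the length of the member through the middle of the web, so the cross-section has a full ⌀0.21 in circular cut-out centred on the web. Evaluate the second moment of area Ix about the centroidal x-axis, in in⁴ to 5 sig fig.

Ix ≈ 746.59 in⁴

Treat the section as a set of non-overlapping primitives; coordinates are from the bounding-box lower-left.
Bottom flange: 4 × 1.1, A = 4.4 in², y = 0.55 in, Ī = 0.4436667 in⁴.
Web: 0.3 × 16, A = 4.8 in², y = 9.1 in, Ī = 102.4 in⁴.
Top flange: 4 × 1.1, A = 4.4 in², y = 17.65 in, Ī = 0.4436667 in⁴.
Hole (subtracted): ⌀0.21, A = 0.03463606 in², y = 9.1 in, Ī = 0.00009546564 in⁴.
By symmetry the centroid is at mid-height, ȳ = 9.1 in.
Transfer each piece to the centroidal x-axis using Ī + A·d² with d = y − 9.1:
  bottom flange: d = -8.55 in → contributes +322.0947 in⁴
  web: d = 0 in → contributes +102.4 in⁴
  top flange: d = 8.55 in → contributes +322.0947 in⁴
  hole: d = 0 in → contributes −0.00009546564 in⁴
Total I = 746.5892 in⁴.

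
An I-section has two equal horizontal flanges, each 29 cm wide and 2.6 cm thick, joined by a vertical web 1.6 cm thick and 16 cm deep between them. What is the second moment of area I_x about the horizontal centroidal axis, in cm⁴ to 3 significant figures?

Split into non-overlapping primitives; take the origin at the lower-left of the bounding box.
Bottom flange: 29 × 2.6, A = 75.4 cm², y = 1.3 cm, Ī = 42.475 cm⁴.
Web: 1.6 × 16, A = 25.6 cm², y = 10.6 cm, Ī = 546.13 cm⁴.
Top flange: 29 × 2.6, A = 75.4 cm², y = 19.9 cm, Ī = 42.475 cm⁴.
By symmetry the centroid is at mid-height, ȳ = 10.6 cm.
Transfer each piece to the horizontal centroidal axis using Ī + A·d² with d = y − 10.6:
  bottom flange: d = -9.3 cm → contributes +6563.8 cm⁴
  web: d = 0 cm → contributes +546.13 cm⁴
  top flange: d = 9.3 cm → contributes +6563.8 cm⁴
Total I = 13 674 cm⁴.

I_x ≈ 1.37 × 10⁴ cm⁴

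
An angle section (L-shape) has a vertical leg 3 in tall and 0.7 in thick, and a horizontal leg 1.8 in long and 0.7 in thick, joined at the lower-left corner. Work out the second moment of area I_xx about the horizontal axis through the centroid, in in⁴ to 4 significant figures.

I_xx ≈ 2.352 in⁴

Decompose the section into non-overlapping parts with the origin at the bottom-left of its bounding rectangle.
Vertical leg: 0.7 × 3, A = 2.1 in², y = 1.5 in, Ī = 1.575 in⁴.
Horizontal leg (remainder): 1.1 × 0.7, A = 0.77 in², y = 0.35 in, Ī = 0.0314417 in⁴.
Centroid: ȳ = ΣA·y / ΣA = 1.19146 in.
Transfer each piece to the horizontal axis through the centroid using Ī + A·d² with d = y − 1.19146:
  vertical leg: d = 0.308537 in → contributes +1.77491 in⁴
  horizontal leg (remainder): d = -0.841463 in → contributes +0.576648 in⁴
Total I = 2.35156 in⁴.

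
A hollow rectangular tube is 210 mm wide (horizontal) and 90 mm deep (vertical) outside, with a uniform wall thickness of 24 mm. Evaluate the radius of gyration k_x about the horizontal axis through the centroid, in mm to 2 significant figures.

Decompose the section into non-overlapping parts with the origin at the bottom-left of its bounding rectangle.
Outer rectangle: 210 × 90, A = 18 900 mm², y = 45 mm, Ī = 12 757 500 mm⁴.
Inner void (subtracted): 162 × 42, A = 6 804 mm², y = 45 mm, Ī = 1 000 188 mm⁴.
By symmetry the centroid is at mid-height, ȳ = 45 mm.
All pieces are centred on the horizontal axis through the centroid, so I = ΣĪ (holes subtracted) = 11 757 312 mm⁴.
Radius of gyration: k = √(I/A) = √(11 757 312 / 12 096) = 31.18 mm.

k_x ≈ 31 mm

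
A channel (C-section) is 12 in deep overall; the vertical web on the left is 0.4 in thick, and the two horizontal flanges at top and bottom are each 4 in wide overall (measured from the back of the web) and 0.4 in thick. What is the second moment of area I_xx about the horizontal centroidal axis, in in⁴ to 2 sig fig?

Decompose the section into non-overlapping parts with the origin at the bottom-left of its bounding rectangle.
Web: 0.4 × 12, A = 4.8 in², y = 6 in, Ī = 57.6 in⁴.
Top flange (beyond web): 3.6 × 0.4, A = 1.44 in², y = 11.8 in, Ī = 0.0192 in⁴.
Bottom flange (beyond web): 3.6 × 0.4, A = 1.44 in², y = 0.2 in, Ī = 0.0192 in⁴.
By symmetry the centroid is at mid-height, ȳ = 6 in.
Transfer each piece to the horizontal centroidal axis using Ī + A·d² with d = y − 6:
  web: d = 0 in → contributes +57.6 in⁴
  top flange (beyond web): d = 5.8 in → contributes +48.46 in⁴
  bottom flange (beyond web): d = -5.8 in → contributes +48.46 in⁴
Total I = 154.5 in⁴.

I_xx ≈ 150 in⁴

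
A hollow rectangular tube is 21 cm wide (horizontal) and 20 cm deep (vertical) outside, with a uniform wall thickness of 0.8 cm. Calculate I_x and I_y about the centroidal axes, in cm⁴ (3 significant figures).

I_x ≈ 3930 cm⁴, I_y ≈ 4240 cm⁴

Decompose the section into non-overlapping parts with the origin at the bottom-left of its bounding rectangle.
Outer rectangle: 21 × 20, A = 420 cm², y = 10 cm, Ī = 14 000 cm⁴.
Inner void (subtracted): 19.4 × 18.4, A = 356.96 cm², y = 10 cm, Ī = 10 071 cm⁴.
By symmetry the centroid is at mid-height, ȳ = 10 cm.
All pieces are centred on the centroidal x-axis, so I = ΣĪ (holes subtracted) = 3 929 cm⁴.
Repeating about the centroidal y-axis gives I_y = 4239.5 cm⁴.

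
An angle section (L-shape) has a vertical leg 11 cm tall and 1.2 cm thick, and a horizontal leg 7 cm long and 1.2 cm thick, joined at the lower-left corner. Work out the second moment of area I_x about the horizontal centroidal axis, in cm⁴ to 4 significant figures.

Treat the section as a set of non-overlapping primitives; coordinates are from the bounding-box lower-left.
Vertical leg: 1.2 × 11, A = 13.2 cm², y = 5.5 cm, Ī = 133.1 cm⁴.
Horizontal leg (remainder): 5.8 × 1.2, A = 6.96 cm², y = 0.6 cm, Ī = 0.8352 cm⁴.
Centroid: ȳ = ΣA·y / ΣA = 3.80833 cm.
Transfer each piece to the horizontal centroidal axis using Ī + A·d² with d = y − 3.80833:
  vertical leg: d = 1.69167 cm → contributes +170.875 cm⁴
  horizontal leg (remainder): d = -3.20833 cm → contributes +72.4773 cm⁴
Total I = 243.352 cm⁴.

I_x ≈ 243.4 cm⁴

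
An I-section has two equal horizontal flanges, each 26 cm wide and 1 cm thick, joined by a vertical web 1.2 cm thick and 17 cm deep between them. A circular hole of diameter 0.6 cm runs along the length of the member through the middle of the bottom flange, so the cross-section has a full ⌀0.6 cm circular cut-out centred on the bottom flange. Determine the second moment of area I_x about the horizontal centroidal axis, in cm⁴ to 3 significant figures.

I_x ≈ 4680 cm⁴

Split into non-overlapping primitives; take the origin at the lower-left of the bounding box.
Bottom flange: 26 × 1, A = 26 cm², y = 0.5 cm, Ī = 2.1667 cm⁴.
Web: 1.2 × 17, A = 20.4 cm², y = 9.5 cm, Ī = 491.3 cm⁴.
Top flange: 26 × 1, A = 26 cm², y = 18.5 cm, Ī = 2.1667 cm⁴.
Hole (subtracted): ⌀0.6, A = 0.28274 cm², y = 0.5 cm, Ī = 0.0063617 cm⁴.
Centroid: ȳ = ΣA·y / ΣA = 9.5353 cm.
Transfer each piece to the horizontal centroidal axis using Ī + A·d² with d = y − 9.5353:
  bottom flange: d = -9.0353 cm → contributes +2124.7 cm⁴
  web: d = -0.035285 cm → contributes +491.33 cm⁴
  top flange: d = 8.9647 cm → contributes +2091.7 cm⁴
  hole: d = -9.0353 cm → contributes −23.089 cm⁴
Total I = 4684.6 cm⁴.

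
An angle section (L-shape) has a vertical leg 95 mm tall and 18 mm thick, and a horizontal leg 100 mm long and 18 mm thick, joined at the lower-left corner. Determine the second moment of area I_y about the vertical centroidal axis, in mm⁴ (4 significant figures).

Treat the section as a set of non-overlapping primitives; coordinates are from the bounding-box lower-left.
Vertical leg: 18 × 95, A = 1 710 mm², x = 9 mm, Ī = 46 170 mm⁴.
Horizontal leg (remainder): 82 × 18, A = 1 476 mm², x = 59 mm, Ī = 827 052 mm⁴.
Centroid: x̄ = ΣA·x / ΣA = 32.1638 mm.
Transfer each piece to the vertical centroidal axis using Ī + A·d² with d = x − 32.1638:
  vertical leg: d = -23.1638 mm → contributes +963 694 mm⁴
  horizontal leg (remainder): d = 26.8362 mm → contributes +1 890 037 mm⁴
Total I = 2 853 730 mm⁴.

I_y ≈ 2.854 × 10⁶ mm⁴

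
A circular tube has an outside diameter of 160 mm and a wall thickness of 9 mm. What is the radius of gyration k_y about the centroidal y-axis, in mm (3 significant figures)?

k_y ≈ 53.5 mm

Treat the section as a set of non-overlapping primitives; coordinates are from the bounding-box lower-left.
Outer circle: ⌀160, A = 20 106 mm², x = 80 mm, Ī = 32 169 909 mm⁴.
Bore (subtracted): ⌀142, A = 15 837 mm², x = 80 mm, Ī = 19 958 288 mm⁴.
By symmetry the centroid is at mid-width, x̄ = 80 mm.
All pieces are centred on the centroidal y-axis, so I = ΣĪ (holes subtracted) = 12 211 621 mm⁴.
Radius of gyration: k = √(I/A) = √(12 211 621 / 4269.4) = 53.481 mm.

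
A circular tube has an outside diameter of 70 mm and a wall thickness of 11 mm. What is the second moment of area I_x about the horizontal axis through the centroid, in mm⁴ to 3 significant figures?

Treat the section as a set of non-overlapping primitives; coordinates are from the bounding-box lower-left.
Outer circle: ⌀70, A = 3848.5 mm², y = 35 mm, Ī = 1 178 588 mm⁴.
Bore (subtracted): ⌀48, A = 1809.6 mm², y = 35 mm, Ī = 260 576 mm⁴.
By symmetry the centroid is at mid-height, ȳ = 35 mm.
All pieces are centred on the horizontal axis through the centroid, so I = ΣĪ (holes subtracted) = 918 012 mm⁴.

I_x ≈ 9.18 × 10⁵ mm⁴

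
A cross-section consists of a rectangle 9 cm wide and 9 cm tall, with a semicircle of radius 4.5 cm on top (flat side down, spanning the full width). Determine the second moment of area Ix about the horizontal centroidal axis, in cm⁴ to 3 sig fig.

Break the section into simple shapes (no overlaps), measuring from the bottom-left corner of the bounding box.
Rectangular body: 9 × 9, A = 81 cm², y = 4.5 cm, Ī = 546.75 cm⁴.
Semicircular cap: semicircle r = 4.5, A = 31.809 cm², y = 10.91 cm, Ī = 45.007 cm⁴.
Centroid: ȳ = ΣA·y / ΣA = 6.3074 cm.
Transfer each piece to the horizontal centroidal axis using Ī + A·d² with d = y − 6.3074:
  rectangular body: d = -1.8074 cm → contributes +811.35 cm⁴
  semicircular cap: d = 4.6025 cm → contributes +718.8 cm⁴
Total I = 1530.1 cm⁴.

Ix ≈ 1530 cm⁴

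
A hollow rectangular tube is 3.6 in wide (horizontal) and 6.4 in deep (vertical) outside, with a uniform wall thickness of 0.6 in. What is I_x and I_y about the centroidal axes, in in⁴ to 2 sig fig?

I_x ≈ 51 in⁴, I_y ≈ 19 in⁴

Treat the section as a set of non-overlapping primitives; coordinates are from the bounding-box lower-left.
Outer rectangle: 3.6 × 6.4, A = 23.04 in², y = 3.2 in, Ī = 78.64 in⁴.
Inner void (subtracted): 2.4 × 5.2, A = 12.48 in², y = 3.2 in, Ī = 28.12 in⁴.
By symmetry the centroid is at mid-height, ȳ = 3.2 in.
All pieces are centred on the centroidal x-axis, so I = ΣĪ (holes subtracted) = 50.52 in⁴.
Repeating about the centroidal y-axis gives I_y = 18.89 in⁴.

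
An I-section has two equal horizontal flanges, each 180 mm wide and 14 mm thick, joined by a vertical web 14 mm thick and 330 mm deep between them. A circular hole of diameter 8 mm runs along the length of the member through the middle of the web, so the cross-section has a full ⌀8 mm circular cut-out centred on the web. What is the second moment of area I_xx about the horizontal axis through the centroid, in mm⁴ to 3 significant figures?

Treat the section as a set of non-overlapping primitives; coordinates are from the bounding-box lower-left.
Bottom flange: 180 × 14, A = 2 520 mm², y = 7 mm, Ī = 41 160 mm⁴.
Web: 14 × 330, A = 4 620 mm², y = 179 mm, Ī = 41 926 500 mm⁴.
Top flange: 180 × 14, A = 2 520 mm², y = 351 mm, Ī = 41 160 mm⁴.
Hole (subtracted): ⌀8, A = 50.265 mm², y = 179 mm, Ī = 201.06 mm⁴.
By symmetry the centroid is at mid-height, ȳ = 179 mm.
Transfer each piece to the horizontal axis through the centroid using Ī + A·d² with d = y − 179:
  bottom flange: d = -172 mm → contributes +74 592 840 mm⁴
  web: d = 0 mm → contributes +41 926 500 mm⁴
  top flange: d = 172 mm → contributes +74 592 840 mm⁴
  hole: d = 0 mm → contributes −201.06 mm⁴
Total I = 191 111 979 mm⁴.

I_xx ≈ 1.91 × 10⁸ mm⁴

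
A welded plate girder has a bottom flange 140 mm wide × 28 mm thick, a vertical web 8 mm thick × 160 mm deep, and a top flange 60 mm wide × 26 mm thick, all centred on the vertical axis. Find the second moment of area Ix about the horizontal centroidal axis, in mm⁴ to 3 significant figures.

Ix ≈ 4.38 × 10⁷ mm⁴

Split into non-overlapping primitives; take the origin at the lower-left of the bounding box.
Bottom plate: 140 × 28, A = 3 920 mm², y = 14 mm, Ī = 256 107 mm⁴.
Web plate: 8 × 160, A = 1 280 mm², y = 108 mm, Ī = 2 730 667 mm⁴.
Top plate: 60 × 26, A = 1 560 mm², y = 201 mm, Ī = 87 880 mm⁴.
Centroid: ȳ = ΣA·y / ΣA = 74.953 mm.
Transfer each piece to the horizontal centroidal axis using Ī + A·d² with d = y − 74.953:
  bottom plate: d = -60.953 mm → contributes +14 819 797 mm⁴
  web plate: d = 33.047 mm → contributes +4 128 589 mm⁴
  top plate: d = 126.05 mm → contributes +24 873 053 mm⁴
Total I = 43 821 438 mm⁴.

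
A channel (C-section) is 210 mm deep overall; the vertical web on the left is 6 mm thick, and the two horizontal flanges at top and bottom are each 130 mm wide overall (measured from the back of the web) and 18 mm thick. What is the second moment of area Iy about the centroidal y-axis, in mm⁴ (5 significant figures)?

Iy ≈ 9.8753 × 10⁶ mm⁴

Decompose the section into non-overlapping parts with the origin at the bottom-left of its bounding rectangle.
Web: 6 × 210, A = 1 260 mm², x = 3 mm, Ī = 3 780 mm⁴.
Top flange (beyond web): 124 × 18, A = 2 232 mm², x = 68 mm, Ī = 2 859 936 mm⁴.
Bottom flange (beyond web): 124 × 18, A = 2 232 mm², x = 68 mm, Ī = 2 859 936 mm⁴.
Centroid: x̄ = ΣA·x / ΣA = 53.69182 mm.
Transfer each piece to the centroidal y-axis using Ī + A·d² with d = x − 53.69182:
  web: d = -50.69182 mm → contributes +3 241 553 mm⁴
  top flange (beyond web): d = 14.30818 mm → contributes +3 316 880 mm⁴
  bottom flange (beyond web): d = 14.30818 mm → contributes +3 316 880 mm⁴
Total I = 9 875 312 mm⁴.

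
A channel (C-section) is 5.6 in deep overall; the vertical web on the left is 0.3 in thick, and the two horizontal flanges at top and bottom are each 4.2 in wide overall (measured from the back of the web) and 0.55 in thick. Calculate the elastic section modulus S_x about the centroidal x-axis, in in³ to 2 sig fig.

S_x ≈ 11 in³

Treat the section as a set of non-overlapping primitives; coordinates are from the bounding-box lower-left.
Web: 0.3 × 5.6, A = 1.68 in², y = 2.8 in, Ī = 4.39 in⁴.
Top flange (beyond web): 3.9 × 0.55, A = 2.145 in², y = 5.325 in, Ī = 0.05407 in⁴.
Bottom flange (beyond web): 3.9 × 0.55, A = 2.145 in², y = 0.275 in, Ī = 0.05407 in⁴.
By symmetry the centroid is at mid-height, ȳ = 2.8 in.
Transfer each piece to the centroidal x-axis using Ī + A·d² with d = y − 2.8:
  web: d = 0 in → contributes +4.39 in⁴
  top flange (beyond web): d = 2.525 in → contributes +13.73 in⁴
  bottom flange (beyond web): d = -2.525 in → contributes +13.73 in⁴
Total I = 31.85 in⁴.
Extreme fibre distance c = 2.8 in; S = I/c = 11.37 in³.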